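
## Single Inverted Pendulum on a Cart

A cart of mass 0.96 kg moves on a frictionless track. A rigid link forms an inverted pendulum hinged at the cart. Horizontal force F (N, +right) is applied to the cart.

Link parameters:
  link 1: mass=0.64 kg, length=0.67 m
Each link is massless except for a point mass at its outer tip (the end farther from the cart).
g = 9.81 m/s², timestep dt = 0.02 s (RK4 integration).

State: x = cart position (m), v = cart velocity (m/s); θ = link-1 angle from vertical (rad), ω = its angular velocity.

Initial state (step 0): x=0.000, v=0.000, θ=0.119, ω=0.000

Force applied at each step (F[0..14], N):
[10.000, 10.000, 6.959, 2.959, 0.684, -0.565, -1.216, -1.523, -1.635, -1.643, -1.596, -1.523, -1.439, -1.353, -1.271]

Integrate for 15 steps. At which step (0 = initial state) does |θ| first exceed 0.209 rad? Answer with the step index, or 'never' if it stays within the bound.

apply F[0]=+10.000 → step 1: x=0.002, v=0.191, θ=0.117, ω=-0.249
apply F[1]=+10.000 → step 2: x=0.008, v=0.383, θ=0.109, ω=-0.501
apply F[2]=+6.959 → step 3: x=0.017, v=0.514, θ=0.097, ω=-0.665
apply F[3]=+2.959 → step 4: x=0.027, v=0.564, θ=0.084, ω=-0.713
apply F[4]=+0.684 → step 5: x=0.039, v=0.569, θ=0.070, ω=-0.697
apply F[5]=-0.565 → step 6: x=0.050, v=0.549, θ=0.056, ω=-0.650
apply F[6]=-1.216 → step 7: x=0.061, v=0.518, θ=0.044, ω=-0.588
apply F[7]=-1.523 → step 8: x=0.071, v=0.481, θ=0.033, ω=-0.522
apply F[8]=-1.635 → step 9: x=0.080, v=0.444, θ=0.023, ω=-0.458
apply F[9]=-1.643 → step 10: x=0.088, v=0.407, θ=0.014, ω=-0.398
apply F[10]=-1.596 → step 11: x=0.096, v=0.372, θ=0.007, ω=-0.343
apply F[11]=-1.523 → step 12: x=0.103, v=0.340, θ=0.000, ω=-0.294
apply F[12]=-1.439 → step 13: x=0.110, v=0.310, θ=-0.005, ω=-0.251
apply F[13]=-1.353 → step 14: x=0.116, v=0.283, θ=-0.010, ω=-0.212
apply F[14]=-1.271 → step 15: x=0.121, v=0.258, θ=-0.014, ω=-0.178
max |θ| = 0.119 ≤ 0.209 over all 16 states.

Answer: never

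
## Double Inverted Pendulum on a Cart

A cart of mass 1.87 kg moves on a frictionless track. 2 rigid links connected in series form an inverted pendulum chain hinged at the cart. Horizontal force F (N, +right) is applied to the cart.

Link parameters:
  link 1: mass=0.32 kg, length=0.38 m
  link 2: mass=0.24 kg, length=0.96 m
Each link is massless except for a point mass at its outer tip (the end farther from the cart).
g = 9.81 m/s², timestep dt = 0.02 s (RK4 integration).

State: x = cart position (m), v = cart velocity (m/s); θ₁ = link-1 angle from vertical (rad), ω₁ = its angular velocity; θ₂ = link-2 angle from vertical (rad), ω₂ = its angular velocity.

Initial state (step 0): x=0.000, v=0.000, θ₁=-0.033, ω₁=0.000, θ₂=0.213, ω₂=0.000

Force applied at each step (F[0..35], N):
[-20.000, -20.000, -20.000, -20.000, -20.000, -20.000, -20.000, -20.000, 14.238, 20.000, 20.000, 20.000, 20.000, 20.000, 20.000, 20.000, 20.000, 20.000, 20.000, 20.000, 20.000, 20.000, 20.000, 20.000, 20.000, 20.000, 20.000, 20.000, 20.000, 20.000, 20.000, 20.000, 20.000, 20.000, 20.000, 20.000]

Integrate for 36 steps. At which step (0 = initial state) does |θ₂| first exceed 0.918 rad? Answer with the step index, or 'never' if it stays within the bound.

Answer: never

Derivation:
apply F[0]=-20.000 → step 1: x=-0.002, v=-0.212, θ₁=-0.028, ω₁=0.452, θ₂=0.214, ω₂=0.086
apply F[1]=-20.000 → step 2: x=-0.008, v=-0.425, θ₁=-0.015, ω₁=0.914, θ₂=0.216, ω₂=0.167
apply F[2]=-20.000 → step 3: x=-0.019, v=-0.638, θ₁=0.008, ω₁=1.398, θ₂=0.220, ω₂=0.239
apply F[3]=-20.000 → step 4: x=-0.034, v=-0.853, θ₁=0.041, ω₁=1.913, θ₂=0.226, ω₂=0.299
apply F[4]=-20.000 → step 5: x=-0.053, v=-1.070, θ₁=0.085, ω₁=2.468, θ₂=0.232, ω₂=0.342
apply F[5]=-20.000 → step 6: x=-0.077, v=-1.287, θ₁=0.140, ω₁=3.068, θ₂=0.239, ω₂=0.367
apply F[6]=-20.000 → step 7: x=-0.105, v=-1.505, θ₁=0.208, ω₁=3.711, θ₂=0.247, ω₂=0.376
apply F[7]=-20.000 → step 8: x=-0.137, v=-1.719, θ₁=0.289, ω₁=4.384, θ₂=0.254, ω₂=0.377
apply F[8]=+14.238 → step 9: x=-0.170, v=-1.576, θ₁=0.375, ω₁=4.209, θ₂=0.262, ω₂=0.364
apply F[9]=+20.000 → step 10: x=-0.199, v=-1.378, θ₁=0.456, ω₁=3.978, θ₂=0.269, ω₂=0.329
apply F[10]=+20.000 → step 11: x=-0.225, v=-1.184, θ₁=0.534, ω₁=3.836, θ₂=0.275, ω₂=0.271
apply F[11]=+20.000 → step 12: x=-0.247, v=-0.994, θ₁=0.610, ω₁=3.777, θ₂=0.279, ω₂=0.192
apply F[12]=+20.000 → step 13: x=-0.265, v=-0.807, θ₁=0.686, ω₁=3.792, θ₂=0.282, ω₂=0.096
apply F[13]=+20.000 → step 14: x=-0.279, v=-0.621, θ₁=0.763, ω₁=3.873, θ₂=0.283, ω₂=-0.012
apply F[14]=+20.000 → step 15: x=-0.290, v=-0.435, θ₁=0.841, ω₁=4.013, θ₂=0.282, ω₂=-0.128
apply F[15]=+20.000 → step 16: x=-0.297, v=-0.247, θ₁=0.923, ω₁=4.202, θ₂=0.278, ω₂=-0.246
apply F[16]=+20.000 → step 17: x=-0.300, v=-0.057, θ₁=1.010, ω₁=4.434, θ₂=0.272, ω₂=-0.358
apply F[17]=+20.000 → step 18: x=-0.299, v=0.137, θ₁=1.101, ω₁=4.705, θ₂=0.264, ω₂=-0.457
apply F[18]=+20.000 → step 19: x=-0.294, v=0.336, θ₁=1.198, ω₁=5.012, θ₂=0.254, ω₂=-0.536
apply F[19]=+20.000 → step 20: x=-0.285, v=0.540, θ₁=1.302, ω₁=5.355, θ₂=0.243, ω₂=-0.586
apply F[20]=+20.000 → step 21: x=-0.272, v=0.752, θ₁=1.413, ω₁=5.741, θ₂=0.231, ω₂=-0.600
apply F[21]=+20.000 → step 22: x=-0.255, v=0.971, θ₁=1.532, ω₁=6.180, θ₂=0.219, ω₂=-0.566
apply F[22]=+20.000 → step 23: x=-0.233, v=1.201, θ₁=1.660, ω₁=6.686, θ₂=0.208, ω₂=-0.473
apply F[23]=+20.000 → step 24: x=-0.207, v=1.442, θ₁=1.800, ω₁=7.286, θ₂=0.201, ω₂=-0.303
apply F[24]=+20.000 → step 25: x=-0.176, v=1.699, θ₁=1.953, ω₁=8.011, θ₂=0.197, ω₂=-0.034
apply F[25]=+20.000 → step 26: x=-0.139, v=1.973, θ₁=2.121, ω₁=8.911, θ₂=0.200, ω₂=0.364
apply F[26]=+20.000 → step 27: x=-0.097, v=2.270, θ₁=2.311, ω₁=10.049, θ₂=0.213, ω₂=0.936
apply F[27]=+20.000 → step 28: x=-0.048, v=2.590, θ₁=2.525, ω₁=11.492, θ₂=0.239, ω₂=1.731
apply F[28]=+20.000 → step 29: x=0.007, v=2.922, θ₁=2.772, ω₁=13.262, θ₂=0.284, ω₂=2.783
apply F[29]=+20.000 → step 30: x=0.069, v=3.222, θ₁=3.057, ω₁=15.150, θ₂=0.352, ω₂=4.010
apply F[30]=+20.000 → step 31: x=0.135, v=3.394, θ₁=3.375, ω₁=16.485, θ₂=0.443, ω₂=5.050
apply F[31]=+20.000 → step 32: x=0.203, v=3.374, θ₁=3.708, ω₁=16.563, θ₂=0.549, ω₂=5.403
apply F[32]=+20.000 → step 33: x=0.269, v=3.236, θ₁=4.030, ω₁=15.602, θ₂=0.654, ω₂=5.005
apply F[33]=+20.000 → step 34: x=0.332, v=3.092, θ₁=4.329, ω₁=14.270, θ₂=0.746, ω₂=4.173
apply F[34]=+20.000 → step 35: x=0.393, v=3.000, θ₁=4.601, ω₁=12.945, θ₂=0.820, ω₂=3.187
apply F[35]=+20.000 → step 36: x=0.453, v=2.972, θ₁=4.848, ω₁=11.743, θ₂=0.874, ω₂=2.202
max |θ₂| = 0.874 ≤ 0.918 over all 37 states.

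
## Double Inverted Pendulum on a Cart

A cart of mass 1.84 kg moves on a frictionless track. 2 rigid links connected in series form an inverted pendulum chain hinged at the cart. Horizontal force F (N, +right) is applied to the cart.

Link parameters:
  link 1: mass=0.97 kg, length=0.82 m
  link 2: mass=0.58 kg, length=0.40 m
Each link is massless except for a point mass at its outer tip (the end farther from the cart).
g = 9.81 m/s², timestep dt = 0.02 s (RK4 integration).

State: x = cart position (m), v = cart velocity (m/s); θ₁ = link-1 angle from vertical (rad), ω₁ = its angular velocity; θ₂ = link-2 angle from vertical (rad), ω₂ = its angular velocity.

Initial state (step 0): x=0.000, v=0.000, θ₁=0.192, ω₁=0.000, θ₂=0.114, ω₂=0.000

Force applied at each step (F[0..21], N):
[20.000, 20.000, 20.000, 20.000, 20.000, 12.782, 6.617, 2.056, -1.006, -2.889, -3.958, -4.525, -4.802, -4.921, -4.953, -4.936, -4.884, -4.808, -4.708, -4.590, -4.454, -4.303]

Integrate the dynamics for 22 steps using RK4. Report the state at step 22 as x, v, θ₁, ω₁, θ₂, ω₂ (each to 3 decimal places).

apply F[0]=+20.000 → step 1: x=0.002, v=0.181, θ₁=0.190, ω₁=-0.159, θ₂=0.113, ω₂=-0.070
apply F[1]=+20.000 → step 2: x=0.007, v=0.363, θ₁=0.186, ω₁=-0.319, θ₂=0.111, ω₂=-0.138
apply F[2]=+20.000 → step 3: x=0.016, v=0.547, θ₁=0.178, ω₁=-0.484, θ₂=0.108, ω₂=-0.203
apply F[3]=+20.000 → step 4: x=0.029, v=0.732, θ₁=0.166, ω₁=-0.656, θ₂=0.103, ω₂=-0.261
apply F[4]=+20.000 → step 5: x=0.046, v=0.921, θ₁=0.151, ω₁=-0.836, θ₂=0.097, ω₂=-0.311
apply F[5]=+12.782 → step 6: x=0.065, v=1.036, θ₁=0.134, ω₁=-0.935, θ₂=0.091, ω₂=-0.349
apply F[6]=+6.617 → step 7: x=0.086, v=1.089, θ₁=0.115, ω₁=-0.964, θ₂=0.084, ω₂=-0.377
apply F[7]=+2.056 → step 8: x=0.108, v=1.095, θ₁=0.096, ω₁=-0.943, θ₂=0.076, ω₂=-0.395
apply F[8]=-1.006 → step 9: x=0.130, v=1.071, θ₁=0.077, ω₁=-0.891, θ₂=0.068, ω₂=-0.405
apply F[9]=-2.889 → step 10: x=0.151, v=1.030, θ₁=0.060, ω₁=-0.823, θ₂=0.060, ω₂=-0.409
apply F[10]=-3.958 → step 11: x=0.171, v=0.979, θ₁=0.044, ω₁=-0.749, θ₂=0.051, ω₂=-0.406
apply F[11]=-4.525 → step 12: x=0.190, v=0.924, θ₁=0.030, ω₁=-0.675, θ₂=0.043, ω₂=-0.399
apply F[12]=-4.802 → step 13: x=0.208, v=0.868, θ₁=0.017, ω₁=-0.603, θ₂=0.036, ω₂=-0.387
apply F[13]=-4.921 → step 14: x=0.225, v=0.812, θ₁=0.006, ω₁=-0.535, θ₂=0.028, ω₂=-0.372
apply F[14]=-4.953 → step 15: x=0.240, v=0.758, θ₁=-0.004, ω₁=-0.473, θ₂=0.021, ω₂=-0.354
apply F[15]=-4.936 → step 16: x=0.255, v=0.706, θ₁=-0.013, ω₁=-0.414, θ₂=0.014, ω₂=-0.334
apply F[16]=-4.884 → step 17: x=0.269, v=0.656, θ₁=-0.021, ω₁=-0.361, θ₂=0.007, ω₂=-0.313
apply F[17]=-4.808 → step 18: x=0.281, v=0.607, θ₁=-0.027, ω₁=-0.312, θ₂=0.001, ω₂=-0.291
apply F[18]=-4.708 → step 19: x=0.293, v=0.561, θ₁=-0.033, ω₁=-0.267, θ₂=-0.004, ω₂=-0.268
apply F[19]=-4.590 → step 20: x=0.304, v=0.517, θ₁=-0.038, ω₁=-0.226, θ₂=-0.009, ω₂=-0.246
apply F[20]=-4.454 → step 21: x=0.314, v=0.475, θ₁=-0.042, ω₁=-0.189, θ₂=-0.014, ω₂=-0.224
apply F[21]=-4.303 → step 22: x=0.323, v=0.436, θ₁=-0.046, ω₁=-0.155, θ₂=-0.018, ω₂=-0.202

Answer: x=0.323, v=0.436, θ₁=-0.046, ω₁=-0.155, θ₂=-0.018, ω₂=-0.202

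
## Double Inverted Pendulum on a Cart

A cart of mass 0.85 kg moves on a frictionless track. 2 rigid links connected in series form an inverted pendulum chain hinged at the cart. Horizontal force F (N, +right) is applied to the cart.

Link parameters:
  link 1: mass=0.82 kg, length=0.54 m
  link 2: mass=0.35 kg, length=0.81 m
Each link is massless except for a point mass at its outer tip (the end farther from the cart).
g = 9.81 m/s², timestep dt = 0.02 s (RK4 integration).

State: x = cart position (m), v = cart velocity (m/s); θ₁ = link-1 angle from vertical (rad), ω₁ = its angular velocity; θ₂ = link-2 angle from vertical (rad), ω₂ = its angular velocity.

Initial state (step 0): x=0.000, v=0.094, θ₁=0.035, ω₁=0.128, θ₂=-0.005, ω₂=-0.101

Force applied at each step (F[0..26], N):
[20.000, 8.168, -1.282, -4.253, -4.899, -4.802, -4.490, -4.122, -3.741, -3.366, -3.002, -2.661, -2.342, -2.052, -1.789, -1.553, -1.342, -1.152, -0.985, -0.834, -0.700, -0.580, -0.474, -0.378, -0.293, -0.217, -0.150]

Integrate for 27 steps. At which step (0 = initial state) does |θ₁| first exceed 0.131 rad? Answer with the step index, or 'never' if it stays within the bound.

apply F[0]=+20.000 → step 1: x=0.006, v=0.555, θ₁=0.029, ω₁=-0.706, θ₂=-0.007, ω₂=-0.116
apply F[1]=+8.168 → step 2: x=0.019, v=0.742, θ₁=0.012, ω₁=-1.040, θ₂=-0.010, ω₂=-0.126
apply F[2]=-1.282 → step 3: x=0.034, v=0.711, θ₁=-0.008, ω₁=-0.981, θ₂=-0.012, ω₂=-0.130
apply F[3]=-4.253 → step 4: x=0.047, v=0.615, θ₁=-0.026, ω₁=-0.811, θ₂=-0.015, ω₂=-0.128
apply F[4]=-4.899 → step 5: x=0.058, v=0.509, θ₁=-0.041, ω₁=-0.629, θ₂=-0.017, ω₂=-0.122
apply F[5]=-4.802 → step 6: x=0.068, v=0.409, θ₁=-0.052, ω₁=-0.465, θ₂=-0.020, ω₂=-0.112
apply F[6]=-4.490 → step 7: x=0.075, v=0.318, θ₁=-0.059, ω₁=-0.323, θ₂=-0.022, ω₂=-0.100
apply F[7]=-4.122 → step 8: x=0.080, v=0.239, θ₁=-0.065, ω₁=-0.205, θ₂=-0.024, ω₂=-0.086
apply F[8]=-3.741 → step 9: x=0.085, v=0.169, θ₁=-0.068, ω₁=-0.106, θ₂=-0.025, ω₂=-0.071
apply F[9]=-3.366 → step 10: x=0.087, v=0.108, θ₁=-0.069, ω₁=-0.027, θ₂=-0.026, ω₂=-0.056
apply F[10]=-3.002 → step 11: x=0.089, v=0.057, θ₁=-0.069, ω₁=0.037, θ₂=-0.027, ω₂=-0.042
apply F[11]=-2.661 → step 12: x=0.090, v=0.013, θ₁=-0.068, ω₁=0.087, θ₂=-0.028, ω₂=-0.027
apply F[12]=-2.342 → step 13: x=0.090, v=-0.024, θ₁=-0.066, ω₁=0.125, θ₂=-0.029, ω₂=-0.014
apply F[13]=-2.052 → step 14: x=0.089, v=-0.055, θ₁=-0.063, ω₁=0.153, θ₂=-0.029, ω₂=-0.002
apply F[14]=-1.789 → step 15: x=0.087, v=-0.080, θ₁=-0.060, ω₁=0.173, θ₂=-0.029, ω₂=0.010
apply F[15]=-1.553 → step 16: x=0.086, v=-0.101, θ₁=-0.056, ω₁=0.186, θ₂=-0.028, ω₂=0.020
apply F[16]=-1.342 → step 17: x=0.083, v=-0.118, θ₁=-0.052, ω₁=0.193, θ₂=-0.028, ω₂=0.029
apply F[17]=-1.152 → step 18: x=0.081, v=-0.132, θ₁=-0.048, ω₁=0.197, θ₂=-0.027, ω₂=0.037
apply F[18]=-0.985 → step 19: x=0.078, v=-0.142, θ₁=-0.044, ω₁=0.197, θ₂=-0.026, ω₂=0.044
apply F[19]=-0.834 → step 20: x=0.075, v=-0.151, θ₁=-0.041, ω₁=0.194, θ₂=-0.025, ω₂=0.049
apply F[20]=-0.700 → step 21: x=0.072, v=-0.157, θ₁=-0.037, ω₁=0.189, θ₂=-0.024, ω₂=0.054
apply F[21]=-0.580 → step 22: x=0.069, v=-0.161, θ₁=-0.033, ω₁=0.182, θ₂=-0.023, ω₂=0.058
apply F[22]=-0.474 → step 23: x=0.066, v=-0.164, θ₁=-0.029, ω₁=0.175, θ₂=-0.022, ω₂=0.061
apply F[23]=-0.378 → step 24: x=0.062, v=-0.165, θ₁=-0.026, ω₁=0.166, θ₂=-0.021, ω₂=0.063
apply F[24]=-0.293 → step 25: x=0.059, v=-0.165, θ₁=-0.023, ω₁=0.157, θ₂=-0.020, ω₂=0.064
apply F[25]=-0.217 → step 26: x=0.056, v=-0.165, θ₁=-0.020, ω₁=0.148, θ₂=-0.018, ω₂=0.065
apply F[26]=-0.150 → step 27: x=0.053, v=-0.163, θ₁=-0.017, ω₁=0.139, θ₂=-0.017, ω₂=0.065
max |θ₁| = 0.069 ≤ 0.131 over all 28 states.

Answer: never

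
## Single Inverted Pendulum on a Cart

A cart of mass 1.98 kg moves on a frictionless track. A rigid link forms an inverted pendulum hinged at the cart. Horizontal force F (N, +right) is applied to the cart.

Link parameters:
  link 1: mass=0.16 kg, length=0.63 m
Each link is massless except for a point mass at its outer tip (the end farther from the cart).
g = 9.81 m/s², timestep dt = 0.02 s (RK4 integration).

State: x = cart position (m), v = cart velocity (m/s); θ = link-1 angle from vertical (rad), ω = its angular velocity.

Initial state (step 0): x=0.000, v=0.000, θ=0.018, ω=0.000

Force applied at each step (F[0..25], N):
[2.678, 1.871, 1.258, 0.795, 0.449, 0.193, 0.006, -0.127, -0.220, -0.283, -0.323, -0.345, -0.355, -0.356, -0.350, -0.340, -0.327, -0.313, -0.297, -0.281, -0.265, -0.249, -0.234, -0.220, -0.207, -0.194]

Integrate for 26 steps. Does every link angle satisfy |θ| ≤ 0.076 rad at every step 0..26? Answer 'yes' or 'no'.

apply F[0]=+2.678 → step 1: x=0.000, v=0.027, θ=0.018, ω=-0.037
apply F[1]=+1.871 → step 2: x=0.001, v=0.045, θ=0.017, ω=-0.061
apply F[2]=+1.258 → step 3: x=0.002, v=0.058, θ=0.015, ω=-0.076
apply F[3]=+0.795 → step 4: x=0.003, v=0.066, θ=0.014, ω=-0.084
apply F[4]=+0.449 → step 5: x=0.005, v=0.070, θ=0.012, ω=-0.087
apply F[5]=+0.193 → step 6: x=0.006, v=0.072, θ=0.010, ω=-0.086
apply F[6]=+0.006 → step 7: x=0.007, v=0.072, θ=0.009, ω=-0.083
apply F[7]=-0.127 → step 8: x=0.009, v=0.070, θ=0.007, ω=-0.078
apply F[8]=-0.220 → step 9: x=0.010, v=0.068, θ=0.005, ω=-0.073
apply F[9]=-0.283 → step 10: x=0.012, v=0.065, θ=0.004, ω=-0.067
apply F[10]=-0.323 → step 11: x=0.013, v=0.062, θ=0.003, ω=-0.060
apply F[11]=-0.345 → step 12: x=0.014, v=0.058, θ=0.002, ω=-0.054
apply F[12]=-0.355 → step 13: x=0.015, v=0.055, θ=0.001, ω=-0.048
apply F[13]=-0.356 → step 14: x=0.016, v=0.051, θ=-0.000, ω=-0.042
apply F[14]=-0.350 → step 15: x=0.017, v=0.047, θ=-0.001, ω=-0.037
apply F[15]=-0.340 → step 16: x=0.018, v=0.044, θ=-0.002, ω=-0.032
apply F[16]=-0.327 → step 17: x=0.019, v=0.041, θ=-0.002, ω=-0.027
apply F[17]=-0.313 → step 18: x=0.020, v=0.038, θ=-0.003, ω=-0.023
apply F[18]=-0.297 → step 19: x=0.020, v=0.035, θ=-0.003, ω=-0.019
apply F[19]=-0.281 → step 20: x=0.021, v=0.032, θ=-0.004, ω=-0.016
apply F[20]=-0.265 → step 21: x=0.022, v=0.029, θ=-0.004, ω=-0.013
apply F[21]=-0.249 → step 22: x=0.022, v=0.027, θ=-0.004, ω=-0.010
apply F[22]=-0.234 → step 23: x=0.023, v=0.025, θ=-0.004, ω=-0.008
apply F[23]=-0.220 → step 24: x=0.023, v=0.022, θ=-0.004, ω=-0.006
apply F[24]=-0.207 → step 25: x=0.024, v=0.020, θ=-0.005, ω=-0.004
apply F[25]=-0.194 → step 26: x=0.024, v=0.018, θ=-0.005, ω=-0.003
Max |angle| over trajectory = 0.018 rad; bound = 0.076 → within bound.

Answer: yes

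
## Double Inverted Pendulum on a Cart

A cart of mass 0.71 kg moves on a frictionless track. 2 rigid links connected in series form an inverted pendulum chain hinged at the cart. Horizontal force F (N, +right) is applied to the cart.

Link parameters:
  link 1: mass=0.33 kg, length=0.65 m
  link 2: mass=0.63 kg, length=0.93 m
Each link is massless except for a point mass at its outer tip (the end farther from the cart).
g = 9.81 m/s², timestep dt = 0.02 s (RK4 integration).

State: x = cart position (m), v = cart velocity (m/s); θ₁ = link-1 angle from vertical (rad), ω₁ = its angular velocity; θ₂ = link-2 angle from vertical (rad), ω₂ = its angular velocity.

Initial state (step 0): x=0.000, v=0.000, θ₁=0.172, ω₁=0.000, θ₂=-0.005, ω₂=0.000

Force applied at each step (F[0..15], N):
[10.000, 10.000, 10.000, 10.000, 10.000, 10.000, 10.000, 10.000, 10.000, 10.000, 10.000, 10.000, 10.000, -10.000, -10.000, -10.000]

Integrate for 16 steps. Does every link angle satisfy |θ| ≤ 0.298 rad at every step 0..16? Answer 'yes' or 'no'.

apply F[0]=+10.000 → step 1: x=0.002, v=0.231, θ₁=0.170, ω₁=-0.187, θ₂=-0.006, ω₂=-0.121
apply F[1]=+10.000 → step 2: x=0.009, v=0.464, θ₁=0.164, ω₁=-0.380, θ₂=-0.010, ω₂=-0.240
apply F[2]=+10.000 → step 3: x=0.021, v=0.699, θ₁=0.155, ω₁=-0.582, θ₂=-0.016, ω₂=-0.355
apply F[3]=+10.000 → step 4: x=0.037, v=0.939, θ₁=0.141, ω₁=-0.801, θ₂=-0.024, ω₂=-0.465
apply F[4]=+10.000 → step 5: x=0.058, v=1.184, θ₁=0.123, ω₁=-1.042, θ₂=-0.034, ω₂=-0.567
apply F[5]=+10.000 → step 6: x=0.085, v=1.437, θ₁=0.099, ω₁=-1.312, θ₂=-0.047, ω₂=-0.658
apply F[6]=+10.000 → step 7: x=0.116, v=1.698, θ₁=0.070, ω₁=-1.617, θ₂=-0.061, ω₂=-0.735
apply F[7]=+10.000 → step 8: x=0.153, v=1.969, θ₁=0.034, ω₁=-1.962, θ₂=-0.076, ω₂=-0.794
apply F[8]=+10.000 → step 9: x=0.195, v=2.248, θ₁=-0.009, ω₁=-2.352, θ₂=-0.092, ω₂=-0.833
apply F[9]=+10.000 → step 10: x=0.243, v=2.533, θ₁=-0.060, ω₁=-2.784, θ₂=-0.109, ω₂=-0.853
apply F[10]=+10.000 → step 11: x=0.296, v=2.820, θ₁=-0.120, ω₁=-3.246, θ₂=-0.126, ω₂=-0.857
apply F[11]=+10.000 → step 12: x=0.355, v=3.098, θ₁=-0.190, ω₁=-3.713, θ₂=-0.143, ω₂=-0.859
apply F[12]=+10.000 → step 13: x=0.420, v=3.356, θ₁=-0.269, ω₁=-4.149, θ₂=-0.161, ω₂=-0.878
apply F[13]=-10.000 → step 14: x=0.484, v=3.093, θ₁=-0.349, ω₁=-3.874, θ₂=-0.178, ω₂=-0.857
apply F[14]=-10.000 → step 15: x=0.544, v=2.850, θ₁=-0.424, ω₁=-3.681, θ₂=-0.195, ω₂=-0.811
apply F[15]=-10.000 → step 16: x=0.598, v=2.622, θ₁=-0.497, ω₁=-3.562, θ₂=-0.210, ω₂=-0.740
Max |angle| over trajectory = 0.497 rad; bound = 0.298 → exceeded.

Answer: no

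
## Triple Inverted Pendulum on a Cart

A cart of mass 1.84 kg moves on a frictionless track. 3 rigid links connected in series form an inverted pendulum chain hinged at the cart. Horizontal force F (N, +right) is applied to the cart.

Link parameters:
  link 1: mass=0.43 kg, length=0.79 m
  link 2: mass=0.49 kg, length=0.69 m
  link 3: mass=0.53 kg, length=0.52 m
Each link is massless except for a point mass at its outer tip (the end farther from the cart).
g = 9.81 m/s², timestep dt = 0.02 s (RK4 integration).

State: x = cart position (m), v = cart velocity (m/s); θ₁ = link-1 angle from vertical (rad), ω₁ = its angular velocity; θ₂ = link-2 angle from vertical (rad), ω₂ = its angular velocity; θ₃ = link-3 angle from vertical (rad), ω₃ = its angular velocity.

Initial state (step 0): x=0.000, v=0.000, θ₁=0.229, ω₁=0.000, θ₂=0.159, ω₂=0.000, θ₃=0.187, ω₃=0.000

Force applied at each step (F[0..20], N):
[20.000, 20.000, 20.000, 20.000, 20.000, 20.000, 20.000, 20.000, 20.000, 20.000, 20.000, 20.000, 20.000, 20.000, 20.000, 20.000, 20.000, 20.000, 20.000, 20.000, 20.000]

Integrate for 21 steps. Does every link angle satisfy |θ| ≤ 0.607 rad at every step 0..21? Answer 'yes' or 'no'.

Answer: yes

Derivation:
apply F[0]=+20.000 → step 1: x=0.002, v=0.177, θ₁=0.228, ω₁=-0.114, θ₂=0.158, ω₂=-0.088, θ₃=0.187, ω₃=0.026
apply F[1]=+20.000 → step 2: x=0.007, v=0.354, θ₁=0.224, ω₁=-0.229, θ₂=0.155, ω₂=-0.176, θ₃=0.188, ω₃=0.054
apply F[2]=+20.000 → step 3: x=0.016, v=0.532, θ₁=0.219, ω₁=-0.349, θ₂=0.151, ω₂=-0.264, θ₃=0.189, ω₃=0.085
apply F[3]=+20.000 → step 4: x=0.028, v=0.712, θ₁=0.210, ω₁=-0.473, θ₂=0.145, ω₂=-0.351, θ₃=0.192, ω₃=0.123
apply F[4]=+20.000 → step 5: x=0.044, v=0.894, θ₁=0.200, ω₁=-0.606, θ₂=0.137, ω₂=-0.438, θ₃=0.194, ω₃=0.168
apply F[5]=+20.000 → step 6: x=0.064, v=1.079, θ₁=0.186, ω₁=-0.749, θ₂=0.127, ω₂=-0.524, θ₃=0.198, ω₃=0.223
apply F[6]=+20.000 → step 7: x=0.088, v=1.267, θ₁=0.170, ω₁=-0.904, θ₂=0.116, ω₂=-0.607, θ₃=0.203, ω₃=0.289
apply F[7]=+20.000 → step 8: x=0.115, v=1.459, θ₁=0.150, ω₁=-1.075, θ₂=0.103, ω₂=-0.686, θ₃=0.210, ω₃=0.366
apply F[8]=+20.000 → step 9: x=0.146, v=1.655, θ₁=0.127, ω₁=-1.263, θ₂=0.089, ω₂=-0.760, θ₃=0.218, ω₃=0.454
apply F[9]=+20.000 → step 10: x=0.181, v=1.857, θ₁=0.099, ω₁=-1.471, θ₂=0.073, ω₂=-0.826, θ₃=0.228, ω₃=0.552
apply F[10]=+20.000 → step 11: x=0.220, v=2.063, θ₁=0.068, ω₁=-1.702, θ₂=0.056, ω₂=-0.882, θ₃=0.240, ω₃=0.658
apply F[11]=+20.000 → step 12: x=0.264, v=2.275, θ₁=0.031, ω₁=-1.956, θ₂=0.038, ω₂=-0.924, θ₃=0.254, ω₃=0.764
apply F[12]=+20.000 → step 13: x=0.311, v=2.492, θ₁=-0.011, ω₁=-2.233, θ₂=0.019, ω₂=-0.951, θ₃=0.271, ω₃=0.863
apply F[13]=+20.000 → step 14: x=0.363, v=2.711, θ₁=-0.058, ω₁=-2.529, θ₂=-0.000, ω₂=-0.963, θ₃=0.289, ω₃=0.944
apply F[14]=+20.000 → step 15: x=0.420, v=2.932, θ₁=-0.112, ω₁=-2.837, θ₂=-0.020, ω₂=-0.962, θ₃=0.308, ω₃=0.993
apply F[15]=+20.000 → step 16: x=0.481, v=3.150, θ₁=-0.172, ω₁=-3.146, θ₂=-0.039, ω₂=-0.957, θ₃=0.328, ω₃=0.997
apply F[16]=+20.000 → step 17: x=0.546, v=3.362, θ₁=-0.238, ω₁=-3.444, θ₂=-0.058, ω₂=-0.959, θ₃=0.348, ω₃=0.947
apply F[17]=+20.000 → step 18: x=0.615, v=3.566, θ₁=-0.310, ω₁=-3.718, θ₂=-0.077, ω₂=-0.984, θ₃=0.366, ω₃=0.839
apply F[18]=+20.000 → step 19: x=0.688, v=3.757, θ₁=-0.386, ω₁=-3.959, θ₂=-0.098, ω₂=-1.046, θ₃=0.381, ω₃=0.674
apply F[19]=+20.000 → step 20: x=0.765, v=3.935, θ₁=-0.468, ω₁=-4.161, θ₂=-0.119, ω₂=-1.157, θ₃=0.392, ω₃=0.460
apply F[20]=+20.000 → step 21: x=0.846, v=4.098, θ₁=-0.553, ω₁=-4.323, θ₂=-0.144, ω₂=-1.323, θ₃=0.399, ω₃=0.207
Max |angle| over trajectory = 0.553 rad; bound = 0.607 → within bound.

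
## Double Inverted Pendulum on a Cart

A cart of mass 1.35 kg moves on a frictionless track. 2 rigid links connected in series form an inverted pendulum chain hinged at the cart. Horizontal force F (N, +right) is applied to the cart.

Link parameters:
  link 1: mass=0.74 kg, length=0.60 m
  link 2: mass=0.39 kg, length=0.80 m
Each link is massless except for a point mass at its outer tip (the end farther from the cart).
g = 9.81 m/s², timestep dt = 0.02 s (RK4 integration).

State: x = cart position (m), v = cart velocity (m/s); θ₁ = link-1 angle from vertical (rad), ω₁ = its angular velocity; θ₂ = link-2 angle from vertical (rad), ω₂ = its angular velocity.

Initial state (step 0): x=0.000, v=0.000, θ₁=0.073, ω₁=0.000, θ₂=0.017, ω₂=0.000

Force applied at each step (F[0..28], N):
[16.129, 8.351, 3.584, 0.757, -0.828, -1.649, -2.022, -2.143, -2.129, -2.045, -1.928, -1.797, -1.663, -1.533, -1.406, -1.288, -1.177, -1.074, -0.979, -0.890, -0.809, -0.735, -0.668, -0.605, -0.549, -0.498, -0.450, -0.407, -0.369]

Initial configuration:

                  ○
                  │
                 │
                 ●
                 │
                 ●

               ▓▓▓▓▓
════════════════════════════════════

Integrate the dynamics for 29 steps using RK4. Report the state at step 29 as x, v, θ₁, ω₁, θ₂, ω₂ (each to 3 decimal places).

apply F[0]=+16.129 → step 1: x=0.002, v=0.226, θ₁=0.070, ω₁=-0.342, θ₂=0.017, ω₂=-0.022
apply F[1]=+8.351 → step 2: x=0.008, v=0.339, θ₁=0.061, ω₁=-0.500, θ₂=0.016, ω₂=-0.041
apply F[2]=+3.584 → step 3: x=0.015, v=0.383, θ₁=0.051, ω₁=-0.548, θ₂=0.015, ω₂=-0.056
apply F[3]=+0.757 → step 4: x=0.023, v=0.387, θ₁=0.040, ω₁=-0.534, θ₂=0.014, ω₂=-0.067
apply F[4]=-0.828 → step 5: x=0.030, v=0.369, θ₁=0.030, ω₁=-0.490, θ₂=0.012, ω₂=-0.075
apply F[5]=-1.649 → step 6: x=0.037, v=0.341, θ₁=0.020, ω₁=-0.432, θ₂=0.011, ω₂=-0.080
apply F[6]=-2.022 → step 7: x=0.044, v=0.308, θ₁=0.012, ω₁=-0.371, θ₂=0.009, ω₂=-0.082
apply F[7]=-2.143 → step 8: x=0.050, v=0.275, θ₁=0.006, ω₁=-0.313, θ₂=0.008, ω₂=-0.082
apply F[8]=-2.129 → step 9: x=0.055, v=0.243, θ₁=-0.000, ω₁=-0.259, θ₂=0.006, ω₂=-0.081
apply F[9]=-2.045 → step 10: x=0.060, v=0.213, θ₁=-0.005, ω₁=-0.212, θ₂=0.004, ω₂=-0.078
apply F[10]=-1.928 → step 11: x=0.063, v=0.185, θ₁=-0.009, ω₁=-0.170, θ₂=0.003, ω₂=-0.074
apply F[11]=-1.797 → step 12: x=0.067, v=0.160, θ₁=-0.012, ω₁=-0.134, θ₂=0.001, ω₂=-0.070
apply F[12]=-1.663 → step 13: x=0.070, v=0.138, θ₁=-0.014, ω₁=-0.103, θ₂=0.000, ω₂=-0.064
apply F[13]=-1.533 → step 14: x=0.072, v=0.118, θ₁=-0.016, ω₁=-0.076, θ₂=-0.001, ω₂=-0.059
apply F[14]=-1.406 → step 15: x=0.075, v=0.100, θ₁=-0.017, ω₁=-0.054, θ₂=-0.002, ω₂=-0.053
apply F[15]=-1.288 → step 16: x=0.076, v=0.083, θ₁=-0.018, ω₁=-0.035, θ₂=-0.003, ω₂=-0.048
apply F[16]=-1.177 → step 17: x=0.078, v=0.069, θ₁=-0.019, ω₁=-0.020, θ₂=-0.004, ω₂=-0.042
apply F[17]=-1.074 → step 18: x=0.079, v=0.056, θ₁=-0.019, ω₁=-0.007, θ₂=-0.005, ω₂=-0.037
apply F[18]=-0.979 → step 19: x=0.080, v=0.045, θ₁=-0.019, ω₁=0.004, θ₂=-0.006, ω₂=-0.032
apply F[19]=-0.890 → step 20: x=0.081, v=0.035, θ₁=-0.019, ω₁=0.012, θ₂=-0.006, ω₂=-0.027
apply F[20]=-0.809 → step 21: x=0.082, v=0.026, θ₁=-0.018, ω₁=0.019, θ₂=-0.007, ω₂=-0.023
apply F[21]=-0.735 → step 22: x=0.082, v=0.018, θ₁=-0.018, ω₁=0.024, θ₂=-0.007, ω₂=-0.019
apply F[22]=-0.668 → step 23: x=0.082, v=0.011, θ₁=-0.017, ω₁=0.028, θ₂=-0.007, ω₂=-0.015
apply F[23]=-0.605 → step 24: x=0.083, v=0.005, θ₁=-0.017, ω₁=0.031, θ₂=-0.008, ω₂=-0.011
apply F[24]=-0.549 → step 25: x=0.083, v=-0.001, θ₁=-0.016, ω₁=0.033, θ₂=-0.008, ω₂=-0.008
apply F[25]=-0.498 → step 26: x=0.082, v=-0.006, θ₁=-0.015, ω₁=0.035, θ₂=-0.008, ω₂=-0.005
apply F[26]=-0.450 → step 27: x=0.082, v=-0.010, θ₁=-0.015, ω₁=0.036, θ₂=-0.008, ω₂=-0.002
apply F[27]=-0.407 → step 28: x=0.082, v=-0.013, θ₁=-0.014, ω₁=0.036, θ₂=-0.008, ω₂=0.000
apply F[28]=-0.369 → step 29: x=0.082, v=-0.017, θ₁=-0.013, ω₁=0.036, θ₂=-0.008, ω₂=0.002

Answer: x=0.082, v=-0.017, θ₁=-0.013, ω₁=0.036, θ₂=-0.008, ω₂=0.002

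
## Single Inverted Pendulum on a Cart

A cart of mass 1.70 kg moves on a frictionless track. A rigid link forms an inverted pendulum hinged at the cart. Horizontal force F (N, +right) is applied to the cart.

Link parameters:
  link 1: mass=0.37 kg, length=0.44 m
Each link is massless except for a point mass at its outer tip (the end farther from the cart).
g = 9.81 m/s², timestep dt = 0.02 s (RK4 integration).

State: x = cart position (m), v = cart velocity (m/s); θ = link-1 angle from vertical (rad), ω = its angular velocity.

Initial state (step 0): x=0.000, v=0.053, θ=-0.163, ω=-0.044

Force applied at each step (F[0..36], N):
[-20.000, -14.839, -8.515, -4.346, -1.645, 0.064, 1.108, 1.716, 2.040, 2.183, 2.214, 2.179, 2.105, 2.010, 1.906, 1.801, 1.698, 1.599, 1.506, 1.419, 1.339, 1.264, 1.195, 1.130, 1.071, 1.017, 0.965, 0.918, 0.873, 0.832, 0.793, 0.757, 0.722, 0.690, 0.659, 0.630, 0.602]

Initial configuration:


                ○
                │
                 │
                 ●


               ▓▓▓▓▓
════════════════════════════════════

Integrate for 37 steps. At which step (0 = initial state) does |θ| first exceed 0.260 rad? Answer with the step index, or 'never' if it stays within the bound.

Answer: never

Derivation:
apply F[0]=-20.000 → step 1: x=-0.001, v=-0.174, θ=-0.160, ω=0.394
apply F[1]=-14.839 → step 2: x=-0.006, v=-0.342, θ=-0.149, ω=0.701
apply F[2]=-8.515 → step 3: x=-0.014, v=-0.436, θ=-0.133, ω=0.850
apply F[3]=-4.346 → step 4: x=-0.023, v=-0.481, θ=-0.116, ω=0.898
apply F[4]=-1.645 → step 5: x=-0.033, v=-0.496, θ=-0.098, ω=0.884
apply F[5]=+0.064 → step 6: x=-0.043, v=-0.492, θ=-0.081, ω=0.834
apply F[6]=+1.108 → step 7: x=-0.053, v=-0.476, θ=-0.065, ω=0.766
apply F[7]=+1.716 → step 8: x=-0.062, v=-0.453, θ=-0.050, ω=0.689
apply F[8]=+2.040 → step 9: x=-0.071, v=-0.428, θ=-0.037, ω=0.611
apply F[9]=+2.183 → step 10: x=-0.079, v=-0.401, θ=-0.026, ω=0.536
apply F[10]=+2.214 → step 11: x=-0.087, v=-0.374, θ=-0.016, ω=0.466
apply F[11]=+2.179 → step 12: x=-0.094, v=-0.348, θ=-0.007, ω=0.401
apply F[12]=+2.105 → step 13: x=-0.101, v=-0.323, θ=0.000, ω=0.343
apply F[13]=+2.010 → step 14: x=-0.107, v=-0.299, θ=0.007, ω=0.291
apply F[14]=+1.906 → step 15: x=-0.113, v=-0.277, θ=0.012, ω=0.246
apply F[15]=+1.801 → step 16: x=-0.118, v=-0.257, θ=0.017, ω=0.205
apply F[16]=+1.698 → step 17: x=-0.123, v=-0.237, θ=0.020, ω=0.170
apply F[17]=+1.599 → step 18: x=-0.128, v=-0.220, θ=0.023, ω=0.139
apply F[18]=+1.506 → step 19: x=-0.132, v=-0.203, θ=0.026, ω=0.112
apply F[19]=+1.419 → step 20: x=-0.136, v=-0.187, θ=0.028, ω=0.089
apply F[20]=+1.339 → step 21: x=-0.139, v=-0.173, θ=0.030, ω=0.069
apply F[21]=+1.264 → step 22: x=-0.143, v=-0.159, θ=0.031, ω=0.052
apply F[22]=+1.195 → step 23: x=-0.146, v=-0.147, θ=0.032, ω=0.037
apply F[23]=+1.130 → step 24: x=-0.148, v=-0.135, θ=0.032, ω=0.024
apply F[24]=+1.071 → step 25: x=-0.151, v=-0.123, θ=0.033, ω=0.013
apply F[25]=+1.017 → step 26: x=-0.153, v=-0.113, θ=0.033, ω=0.003
apply F[26]=+0.965 → step 27: x=-0.156, v=-0.103, θ=0.033, ω=-0.005
apply F[27]=+0.918 → step 28: x=-0.157, v=-0.093, θ=0.033, ω=-0.011
apply F[28]=+0.873 → step 29: x=-0.159, v=-0.085, θ=0.032, ω=-0.017
apply F[29]=+0.832 → step 30: x=-0.161, v=-0.076, θ=0.032, ω=-0.022
apply F[30]=+0.793 → step 31: x=-0.162, v=-0.068, θ=0.031, ω=-0.026
apply F[31]=+0.757 → step 32: x=-0.164, v=-0.061, θ=0.031, ω=-0.029
apply F[32]=+0.722 → step 33: x=-0.165, v=-0.053, θ=0.030, ω=-0.032
apply F[33]=+0.690 → step 34: x=-0.166, v=-0.047, θ=0.030, ω=-0.034
apply F[34]=+0.659 → step 35: x=-0.167, v=-0.040, θ=0.029, ω=-0.036
apply F[35]=+0.630 → step 36: x=-0.167, v=-0.034, θ=0.028, ω=-0.037
apply F[36]=+0.602 → step 37: x=-0.168, v=-0.028, θ=0.027, ω=-0.038
max |θ| = 0.163 ≤ 0.260 over all 38 states.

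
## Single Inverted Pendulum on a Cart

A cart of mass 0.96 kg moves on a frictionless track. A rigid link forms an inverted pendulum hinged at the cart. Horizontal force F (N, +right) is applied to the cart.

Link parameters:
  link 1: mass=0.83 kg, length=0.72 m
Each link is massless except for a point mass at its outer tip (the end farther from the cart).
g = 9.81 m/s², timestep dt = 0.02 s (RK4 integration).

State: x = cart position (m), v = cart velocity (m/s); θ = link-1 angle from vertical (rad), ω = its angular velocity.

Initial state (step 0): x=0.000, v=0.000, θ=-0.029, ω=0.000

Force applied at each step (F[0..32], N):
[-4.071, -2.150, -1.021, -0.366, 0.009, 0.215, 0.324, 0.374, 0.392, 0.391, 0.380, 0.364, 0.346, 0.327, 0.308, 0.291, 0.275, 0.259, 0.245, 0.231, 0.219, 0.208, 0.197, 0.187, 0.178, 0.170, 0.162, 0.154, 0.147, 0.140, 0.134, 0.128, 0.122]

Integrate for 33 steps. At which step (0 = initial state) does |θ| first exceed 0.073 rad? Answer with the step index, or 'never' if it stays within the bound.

Answer: never

Derivation:
apply F[0]=-4.071 → step 1: x=-0.001, v=-0.080, θ=-0.028, ω=0.103
apply F[1]=-2.150 → step 2: x=-0.003, v=-0.120, θ=-0.025, ω=0.152
apply F[2]=-1.021 → step 3: x=-0.005, v=-0.137, θ=-0.022, ω=0.169
apply F[3]=-0.366 → step 4: x=-0.008, v=-0.142, θ=-0.019, ω=0.169
apply F[4]=+0.009 → step 5: x=-0.011, v=-0.138, θ=-0.016, ω=0.160
apply F[5]=+0.215 → step 6: x=-0.014, v=-0.132, θ=-0.012, ω=0.147
apply F[6]=+0.324 → step 7: x=-0.016, v=-0.123, θ=-0.010, ω=0.132
apply F[7]=+0.374 → step 8: x=-0.019, v=-0.114, θ=-0.007, ω=0.117
apply F[8]=+0.392 → step 9: x=-0.021, v=-0.105, θ=-0.005, ω=0.102
apply F[9]=+0.391 → step 10: x=-0.023, v=-0.096, θ=-0.003, ω=0.089
apply F[10]=+0.380 → step 11: x=-0.025, v=-0.087, θ=-0.001, ω=0.077
apply F[11]=+0.364 → step 12: x=-0.026, v=-0.080, θ=-0.000, ω=0.066
apply F[12]=+0.346 → step 13: x=-0.028, v=-0.073, θ=0.001, ω=0.056
apply F[13]=+0.327 → step 14: x=-0.029, v=-0.066, θ=0.002, ω=0.048
apply F[14]=+0.308 → step 15: x=-0.030, v=-0.060, θ=0.003, ω=0.040
apply F[15]=+0.291 → step 16: x=-0.032, v=-0.055, θ=0.004, ω=0.034
apply F[16]=+0.275 → step 17: x=-0.033, v=-0.050, θ=0.004, ω=0.028
apply F[17]=+0.259 → step 18: x=-0.034, v=-0.045, θ=0.005, ω=0.023
apply F[18]=+0.245 → step 19: x=-0.034, v=-0.041, θ=0.005, ω=0.018
apply F[19]=+0.231 → step 20: x=-0.035, v=-0.037, θ=0.006, ω=0.014
apply F[20]=+0.219 → step 21: x=-0.036, v=-0.033, θ=0.006, ω=0.011
apply F[21]=+0.208 → step 22: x=-0.037, v=-0.030, θ=0.006, ω=0.008
apply F[22]=+0.197 → step 23: x=-0.037, v=-0.027, θ=0.006, ω=0.006
apply F[23]=+0.187 → step 24: x=-0.038, v=-0.024, θ=0.006, ω=0.003
apply F[24]=+0.178 → step 25: x=-0.038, v=-0.022, θ=0.006, ω=0.002
apply F[25]=+0.170 → step 26: x=-0.038, v=-0.019, θ=0.006, ω=-0.000
apply F[26]=+0.162 → step 27: x=-0.039, v=-0.017, θ=0.006, ω=-0.001
apply F[27]=+0.154 → step 28: x=-0.039, v=-0.015, θ=0.006, ω=-0.003
apply F[28]=+0.147 → step 29: x=-0.039, v=-0.013, θ=0.006, ω=-0.004
apply F[29]=+0.140 → step 30: x=-0.040, v=-0.011, θ=0.006, ω=-0.005
apply F[30]=+0.134 → step 31: x=-0.040, v=-0.009, θ=0.006, ω=-0.005
apply F[31]=+0.128 → step 32: x=-0.040, v=-0.008, θ=0.006, ω=-0.006
apply F[32]=+0.122 → step 33: x=-0.040, v=-0.006, θ=0.006, ω=-0.006
max |θ| = 0.029 ≤ 0.073 over all 34 states.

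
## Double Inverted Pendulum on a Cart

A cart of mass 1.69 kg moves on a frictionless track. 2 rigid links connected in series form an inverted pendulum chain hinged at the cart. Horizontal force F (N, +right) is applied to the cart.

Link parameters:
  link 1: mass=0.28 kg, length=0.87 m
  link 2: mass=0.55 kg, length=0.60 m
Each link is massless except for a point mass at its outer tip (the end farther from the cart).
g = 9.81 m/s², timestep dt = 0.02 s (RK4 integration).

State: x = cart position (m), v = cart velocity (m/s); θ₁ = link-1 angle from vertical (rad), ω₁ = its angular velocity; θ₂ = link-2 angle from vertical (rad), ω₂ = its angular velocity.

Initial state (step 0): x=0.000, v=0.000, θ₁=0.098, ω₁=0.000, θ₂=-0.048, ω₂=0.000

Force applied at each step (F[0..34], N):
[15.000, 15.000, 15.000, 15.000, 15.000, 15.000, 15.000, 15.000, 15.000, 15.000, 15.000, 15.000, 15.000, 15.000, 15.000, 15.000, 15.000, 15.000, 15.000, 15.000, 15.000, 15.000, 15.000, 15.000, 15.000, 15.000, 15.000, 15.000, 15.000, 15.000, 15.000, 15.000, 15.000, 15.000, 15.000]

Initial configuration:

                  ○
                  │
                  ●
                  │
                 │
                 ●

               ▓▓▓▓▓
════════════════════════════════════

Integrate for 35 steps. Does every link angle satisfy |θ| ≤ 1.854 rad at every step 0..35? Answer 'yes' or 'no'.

apply F[0]=+15.000 → step 1: x=0.002, v=0.168, θ₁=0.097, ω₁=-0.104, θ₂=-0.049, ω₂=-0.146
apply F[1]=+15.000 → step 2: x=0.007, v=0.336, θ₁=0.094, ω₁=-0.209, θ₂=-0.054, ω₂=-0.292
apply F[2]=+15.000 → step 3: x=0.015, v=0.504, θ₁=0.089, ω₁=-0.315, θ₂=-0.061, ω₂=-0.438
apply F[3]=+15.000 → step 4: x=0.027, v=0.674, θ₁=0.081, ω₁=-0.424, θ₂=-0.071, ω₂=-0.585
apply F[4]=+15.000 → step 5: x=0.042, v=0.844, θ₁=0.072, ω₁=-0.537, θ₂=-0.085, ω₂=-0.731
apply F[5]=+15.000 → step 6: x=0.061, v=1.015, θ₁=0.060, ω₁=-0.654, θ₂=-0.101, ω₂=-0.876
apply F[6]=+15.000 → step 7: x=0.083, v=1.188, θ₁=0.045, ω₁=-0.777, θ₂=-0.120, ω₂=-1.020
apply F[7]=+15.000 → step 8: x=0.108, v=1.363, θ₁=0.029, ω₁=-0.907, θ₂=-0.141, ω₂=-1.161
apply F[8]=+15.000 → step 9: x=0.137, v=1.539, θ₁=0.009, ω₁=-1.046, θ₂=-0.166, ω₂=-1.298
apply F[9]=+15.000 → step 10: x=0.170, v=1.716, θ₁=-0.013, ω₁=-1.194, θ₂=-0.193, ω₂=-1.429
apply F[10]=+15.000 → step 11: x=0.206, v=1.896, θ₁=-0.039, ω₁=-1.354, θ₂=-0.223, ω₂=-1.552
apply F[11]=+15.000 → step 12: x=0.246, v=2.076, θ₁=-0.068, ω₁=-1.528, θ₂=-0.255, ω₂=-1.663
apply F[12]=+15.000 → step 13: x=0.289, v=2.258, θ₁=-0.100, ω₁=-1.717, θ₂=-0.290, ω₂=-1.760
apply F[13]=+15.000 → step 14: x=0.336, v=2.440, θ₁=-0.136, ω₁=-1.922, θ₂=-0.326, ω₂=-1.839
apply F[14]=+15.000 → step 15: x=0.387, v=2.623, θ₁=-0.177, ω₁=-2.144, θ₂=-0.363, ω₂=-1.896
apply F[15]=+15.000 → step 16: x=0.441, v=2.804, θ₁=-0.222, ω₁=-2.384, θ₂=-0.401, ω₂=-1.929
apply F[16]=+15.000 → step 17: x=0.499, v=2.982, θ₁=-0.272, ω₁=-2.641, θ₂=-0.440, ω₂=-1.935
apply F[17]=+15.000 → step 18: x=0.560, v=3.156, θ₁=-0.328, ω₁=-2.912, θ₂=-0.478, ω₂=-1.915
apply F[18]=+15.000 → step 19: x=0.625, v=3.322, θ₁=-0.389, ω₁=-3.195, θ₂=-0.516, ω₂=-1.872
apply F[19]=+15.000 → step 20: x=0.693, v=3.479, θ₁=-0.456, ω₁=-3.481, θ₂=-0.553, ω₂=-1.815
apply F[20]=+15.000 → step 21: x=0.764, v=3.622, θ₁=-0.528, ω₁=-3.761, θ₂=-0.589, ω₂=-1.758
apply F[21]=+15.000 → step 22: x=0.838, v=3.750, θ₁=-0.606, ω₁=-4.023, θ₂=-0.624, ω₂=-1.722
apply F[22]=+15.000 → step 23: x=0.914, v=3.859, θ₁=-0.689, ω₁=-4.255, θ₂=-0.658, ω₂=-1.729
apply F[23]=+15.000 → step 24: x=0.992, v=3.948, θ₁=-0.776, ω₁=-4.447, θ₂=-0.693, ω₂=-1.805
apply F[24]=+15.000 → step 25: x=1.072, v=4.020, θ₁=-0.866, ω₁=-4.592, θ₂=-0.731, ω₂=-1.964
apply F[25]=+15.000 → step 26: x=1.153, v=4.074, θ₁=-0.959, ω₁=-4.689, θ₂=-0.773, ω₂=-2.216
apply F[26]=+15.000 → step 27: x=1.234, v=4.114, θ₁=-1.054, ω₁=-4.740, θ₂=-0.820, ω₂=-2.558
apply F[27]=+15.000 → step 28: x=1.317, v=4.141, θ₁=-1.149, ω₁=-4.749, θ₂=-0.875, ω₂=-2.985
apply F[28]=+15.000 → step 29: x=1.400, v=4.156, θ₁=-1.243, ω₁=-4.718, θ₂=-0.940, ω₂=-3.486
apply F[29]=+15.000 → step 30: x=1.483, v=4.160, θ₁=-1.337, ω₁=-4.651, θ₂=-1.015, ω₂=-4.049
apply F[30]=+15.000 → step 31: x=1.566, v=4.150, θ₁=-1.429, ω₁=-4.550, θ₂=-1.102, ω₂=-4.662
apply F[31]=+15.000 → step 32: x=1.649, v=4.126, θ₁=-1.519, ω₁=-4.419, θ₂=-1.202, ω₂=-5.310
apply F[32]=+15.000 → step 33: x=1.731, v=4.084, θ₁=-1.606, ω₁=-4.267, θ₂=-1.315, ω₂=-5.974
apply F[33]=+15.000 → step 34: x=1.812, v=4.020, θ₁=-1.690, ω₁=-4.114, θ₂=-1.441, ω₂=-6.625
apply F[34]=+15.000 → step 35: x=1.892, v=3.931, θ₁=-1.771, ω₁=-3.993, θ₂=-1.579, ω₂=-7.219
Max |angle| over trajectory = 1.771 rad; bound = 1.854 → within bound.

Answer: yes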